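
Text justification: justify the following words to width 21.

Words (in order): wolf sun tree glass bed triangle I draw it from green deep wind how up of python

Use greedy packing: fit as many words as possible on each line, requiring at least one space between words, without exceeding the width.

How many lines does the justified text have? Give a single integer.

Line 1: ['wolf', 'sun', 'tree', 'glass'] (min_width=19, slack=2)
Line 2: ['bed', 'triangle', 'I', 'draw'] (min_width=19, slack=2)
Line 3: ['it', 'from', 'green', 'deep'] (min_width=18, slack=3)
Line 4: ['wind', 'how', 'up', 'of', 'python'] (min_width=21, slack=0)
Total lines: 4

Answer: 4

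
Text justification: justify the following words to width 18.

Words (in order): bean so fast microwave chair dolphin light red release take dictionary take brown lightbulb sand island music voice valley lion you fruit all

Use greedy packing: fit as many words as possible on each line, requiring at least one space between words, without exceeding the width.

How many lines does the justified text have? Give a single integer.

Line 1: ['bean', 'so', 'fast'] (min_width=12, slack=6)
Line 2: ['microwave', 'chair'] (min_width=15, slack=3)
Line 3: ['dolphin', 'light', 'red'] (min_width=17, slack=1)
Line 4: ['release', 'take'] (min_width=12, slack=6)
Line 5: ['dictionary', 'take'] (min_width=15, slack=3)
Line 6: ['brown', 'lightbulb'] (min_width=15, slack=3)
Line 7: ['sand', 'island', 'music'] (min_width=17, slack=1)
Line 8: ['voice', 'valley', 'lion'] (min_width=17, slack=1)
Line 9: ['you', 'fruit', 'all'] (min_width=13, slack=5)
Total lines: 9

Answer: 9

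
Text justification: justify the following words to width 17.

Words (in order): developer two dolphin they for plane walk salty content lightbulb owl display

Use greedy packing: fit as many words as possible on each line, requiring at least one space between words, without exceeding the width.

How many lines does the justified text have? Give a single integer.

Answer: 5

Derivation:
Line 1: ['developer', 'two'] (min_width=13, slack=4)
Line 2: ['dolphin', 'they', 'for'] (min_width=16, slack=1)
Line 3: ['plane', 'walk', 'salty'] (min_width=16, slack=1)
Line 4: ['content', 'lightbulb'] (min_width=17, slack=0)
Line 5: ['owl', 'display'] (min_width=11, slack=6)
Total lines: 5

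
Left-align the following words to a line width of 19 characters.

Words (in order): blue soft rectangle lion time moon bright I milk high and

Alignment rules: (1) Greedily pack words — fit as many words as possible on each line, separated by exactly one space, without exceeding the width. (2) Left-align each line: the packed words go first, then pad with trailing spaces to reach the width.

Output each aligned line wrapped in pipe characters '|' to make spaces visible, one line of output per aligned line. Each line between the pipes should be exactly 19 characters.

Answer: |blue soft rectangle|
|lion time moon     |
|bright I milk high |
|and                |

Derivation:
Line 1: ['blue', 'soft', 'rectangle'] (min_width=19, slack=0)
Line 2: ['lion', 'time', 'moon'] (min_width=14, slack=5)
Line 3: ['bright', 'I', 'milk', 'high'] (min_width=18, slack=1)
Line 4: ['and'] (min_width=3, slack=16)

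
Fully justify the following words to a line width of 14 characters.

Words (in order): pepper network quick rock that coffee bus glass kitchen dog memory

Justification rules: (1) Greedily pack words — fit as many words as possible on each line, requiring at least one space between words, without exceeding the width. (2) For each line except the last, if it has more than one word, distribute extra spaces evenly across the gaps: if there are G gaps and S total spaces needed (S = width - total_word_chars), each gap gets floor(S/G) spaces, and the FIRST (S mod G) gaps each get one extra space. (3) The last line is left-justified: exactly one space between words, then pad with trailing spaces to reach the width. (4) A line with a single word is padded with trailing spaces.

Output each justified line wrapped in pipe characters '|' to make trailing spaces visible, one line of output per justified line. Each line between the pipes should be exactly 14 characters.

Answer: |pepper network|
|quick     rock|
|that    coffee|
|bus      glass|
|kitchen    dog|
|memory        |

Derivation:
Line 1: ['pepper', 'network'] (min_width=14, slack=0)
Line 2: ['quick', 'rock'] (min_width=10, slack=4)
Line 3: ['that', 'coffee'] (min_width=11, slack=3)
Line 4: ['bus', 'glass'] (min_width=9, slack=5)
Line 5: ['kitchen', 'dog'] (min_width=11, slack=3)
Line 6: ['memory'] (min_width=6, slack=8)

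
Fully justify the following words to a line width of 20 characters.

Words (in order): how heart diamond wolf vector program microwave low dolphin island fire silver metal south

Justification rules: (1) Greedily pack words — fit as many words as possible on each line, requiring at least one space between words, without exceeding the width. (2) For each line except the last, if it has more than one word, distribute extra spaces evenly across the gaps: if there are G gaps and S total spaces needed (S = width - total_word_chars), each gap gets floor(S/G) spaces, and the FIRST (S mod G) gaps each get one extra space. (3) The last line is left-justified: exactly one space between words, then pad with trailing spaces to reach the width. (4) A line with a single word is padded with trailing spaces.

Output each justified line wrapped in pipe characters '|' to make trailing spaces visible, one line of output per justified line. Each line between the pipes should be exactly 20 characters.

Line 1: ['how', 'heart', 'diamond'] (min_width=17, slack=3)
Line 2: ['wolf', 'vector', 'program'] (min_width=19, slack=1)
Line 3: ['microwave', 'low'] (min_width=13, slack=7)
Line 4: ['dolphin', 'island', 'fire'] (min_width=19, slack=1)
Line 5: ['silver', 'metal', 'south'] (min_width=18, slack=2)

Answer: |how   heart  diamond|
|wolf  vector program|
|microwave        low|
|dolphin  island fire|
|silver metal south  |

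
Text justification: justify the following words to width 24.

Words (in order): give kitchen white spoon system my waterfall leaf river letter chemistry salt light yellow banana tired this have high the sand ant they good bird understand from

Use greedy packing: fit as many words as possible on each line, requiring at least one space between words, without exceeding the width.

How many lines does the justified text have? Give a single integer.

Answer: 7

Derivation:
Line 1: ['give', 'kitchen', 'white', 'spoon'] (min_width=24, slack=0)
Line 2: ['system', 'my', 'waterfall', 'leaf'] (min_width=24, slack=0)
Line 3: ['river', 'letter', 'chemistry'] (min_width=22, slack=2)
Line 4: ['salt', 'light', 'yellow', 'banana'] (min_width=24, slack=0)
Line 5: ['tired', 'this', 'have', 'high', 'the'] (min_width=24, slack=0)
Line 6: ['sand', 'ant', 'they', 'good', 'bird'] (min_width=23, slack=1)
Line 7: ['understand', 'from'] (min_width=15, slack=9)
Total lines: 7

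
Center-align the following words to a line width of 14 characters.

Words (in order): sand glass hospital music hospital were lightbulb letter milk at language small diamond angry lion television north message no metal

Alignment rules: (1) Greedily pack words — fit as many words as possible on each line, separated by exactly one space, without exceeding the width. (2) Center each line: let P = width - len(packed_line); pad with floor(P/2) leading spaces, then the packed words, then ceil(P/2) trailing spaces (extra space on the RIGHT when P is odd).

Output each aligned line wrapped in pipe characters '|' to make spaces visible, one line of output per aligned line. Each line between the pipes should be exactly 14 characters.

Answer: |  sand glass  |
|hospital music|
|hospital were |
|  lightbulb   |
|letter milk at|
|language small|
|diamond angry |
|     lion     |
|  television  |
|north message |
|   no metal   |

Derivation:
Line 1: ['sand', 'glass'] (min_width=10, slack=4)
Line 2: ['hospital', 'music'] (min_width=14, slack=0)
Line 3: ['hospital', 'were'] (min_width=13, slack=1)
Line 4: ['lightbulb'] (min_width=9, slack=5)
Line 5: ['letter', 'milk', 'at'] (min_width=14, slack=0)
Line 6: ['language', 'small'] (min_width=14, slack=0)
Line 7: ['diamond', 'angry'] (min_width=13, slack=1)
Line 8: ['lion'] (min_width=4, slack=10)
Line 9: ['television'] (min_width=10, slack=4)
Line 10: ['north', 'message'] (min_width=13, slack=1)
Line 11: ['no', 'metal'] (min_width=8, slack=6)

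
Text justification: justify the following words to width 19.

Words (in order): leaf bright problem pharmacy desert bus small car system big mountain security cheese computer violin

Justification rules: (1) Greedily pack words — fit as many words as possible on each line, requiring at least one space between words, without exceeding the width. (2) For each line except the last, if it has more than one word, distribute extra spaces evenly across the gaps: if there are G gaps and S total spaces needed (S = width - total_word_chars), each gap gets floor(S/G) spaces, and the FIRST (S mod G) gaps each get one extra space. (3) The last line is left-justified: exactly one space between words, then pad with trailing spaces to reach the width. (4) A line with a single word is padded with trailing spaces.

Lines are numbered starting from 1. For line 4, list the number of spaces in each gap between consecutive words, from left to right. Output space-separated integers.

Line 1: ['leaf', 'bright', 'problem'] (min_width=19, slack=0)
Line 2: ['pharmacy', 'desert', 'bus'] (min_width=19, slack=0)
Line 3: ['small', 'car', 'system'] (min_width=16, slack=3)
Line 4: ['big', 'mountain'] (min_width=12, slack=7)
Line 5: ['security', 'cheese'] (min_width=15, slack=4)
Line 6: ['computer', 'violin'] (min_width=15, slack=4)

Answer: 8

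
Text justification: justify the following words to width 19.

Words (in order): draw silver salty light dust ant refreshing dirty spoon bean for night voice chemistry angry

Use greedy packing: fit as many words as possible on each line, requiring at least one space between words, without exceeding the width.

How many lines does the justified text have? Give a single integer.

Answer: 6

Derivation:
Line 1: ['draw', 'silver', 'salty'] (min_width=17, slack=2)
Line 2: ['light', 'dust', 'ant'] (min_width=14, slack=5)
Line 3: ['refreshing', 'dirty'] (min_width=16, slack=3)
Line 4: ['spoon', 'bean', 'for'] (min_width=14, slack=5)
Line 5: ['night', 'voice'] (min_width=11, slack=8)
Line 6: ['chemistry', 'angry'] (min_width=15, slack=4)
Total lines: 6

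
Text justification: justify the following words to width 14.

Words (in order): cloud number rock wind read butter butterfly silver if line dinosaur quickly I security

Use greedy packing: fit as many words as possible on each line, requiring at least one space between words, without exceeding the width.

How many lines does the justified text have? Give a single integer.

Answer: 8

Derivation:
Line 1: ['cloud', 'number'] (min_width=12, slack=2)
Line 2: ['rock', 'wind', 'read'] (min_width=14, slack=0)
Line 3: ['butter'] (min_width=6, slack=8)
Line 4: ['butterfly'] (min_width=9, slack=5)
Line 5: ['silver', 'if', 'line'] (min_width=14, slack=0)
Line 6: ['dinosaur'] (min_width=8, slack=6)
Line 7: ['quickly', 'I'] (min_width=9, slack=5)
Line 8: ['security'] (min_width=8, slack=6)
Total lines: 8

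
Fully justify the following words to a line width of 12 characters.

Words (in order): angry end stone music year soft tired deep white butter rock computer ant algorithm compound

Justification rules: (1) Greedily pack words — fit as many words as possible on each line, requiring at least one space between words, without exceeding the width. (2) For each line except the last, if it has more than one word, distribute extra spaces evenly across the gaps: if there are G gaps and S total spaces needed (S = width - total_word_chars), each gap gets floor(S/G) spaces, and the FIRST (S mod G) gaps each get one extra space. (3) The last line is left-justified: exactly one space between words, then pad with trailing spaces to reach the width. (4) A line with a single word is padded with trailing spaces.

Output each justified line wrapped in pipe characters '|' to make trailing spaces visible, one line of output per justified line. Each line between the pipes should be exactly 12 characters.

Line 1: ['angry', 'end'] (min_width=9, slack=3)
Line 2: ['stone', 'music'] (min_width=11, slack=1)
Line 3: ['year', 'soft'] (min_width=9, slack=3)
Line 4: ['tired', 'deep'] (min_width=10, slack=2)
Line 5: ['white', 'butter'] (min_width=12, slack=0)
Line 6: ['rock'] (min_width=4, slack=8)
Line 7: ['computer', 'ant'] (min_width=12, slack=0)
Line 8: ['algorithm'] (min_width=9, slack=3)
Line 9: ['compound'] (min_width=8, slack=4)

Answer: |angry    end|
|stone  music|
|year    soft|
|tired   deep|
|white butter|
|rock        |
|computer ant|
|algorithm   |
|compound    |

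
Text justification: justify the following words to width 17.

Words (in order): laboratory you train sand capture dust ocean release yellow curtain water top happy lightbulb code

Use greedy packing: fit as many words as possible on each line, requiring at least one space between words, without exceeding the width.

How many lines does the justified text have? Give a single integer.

Answer: 7

Derivation:
Line 1: ['laboratory', 'you'] (min_width=14, slack=3)
Line 2: ['train', 'sand'] (min_width=10, slack=7)
Line 3: ['capture', 'dust'] (min_width=12, slack=5)
Line 4: ['ocean', 'release'] (min_width=13, slack=4)
Line 5: ['yellow', 'curtain'] (min_width=14, slack=3)
Line 6: ['water', 'top', 'happy'] (min_width=15, slack=2)
Line 7: ['lightbulb', 'code'] (min_width=14, slack=3)
Total lines: 7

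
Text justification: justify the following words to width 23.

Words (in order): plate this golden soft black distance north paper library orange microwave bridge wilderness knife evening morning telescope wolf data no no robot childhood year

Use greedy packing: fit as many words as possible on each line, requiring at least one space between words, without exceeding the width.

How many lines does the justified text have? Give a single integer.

Line 1: ['plate', 'this', 'golden', 'soft'] (min_width=22, slack=1)
Line 2: ['black', 'distance', 'north'] (min_width=20, slack=3)
Line 3: ['paper', 'library', 'orange'] (min_width=20, slack=3)
Line 4: ['microwave', 'bridge'] (min_width=16, slack=7)
Line 5: ['wilderness', 'knife'] (min_width=16, slack=7)
Line 6: ['evening', 'morning'] (min_width=15, slack=8)
Line 7: ['telescope', 'wolf', 'data', 'no'] (min_width=22, slack=1)
Line 8: ['no', 'robot', 'childhood', 'year'] (min_width=23, slack=0)
Total lines: 8

Answer: 8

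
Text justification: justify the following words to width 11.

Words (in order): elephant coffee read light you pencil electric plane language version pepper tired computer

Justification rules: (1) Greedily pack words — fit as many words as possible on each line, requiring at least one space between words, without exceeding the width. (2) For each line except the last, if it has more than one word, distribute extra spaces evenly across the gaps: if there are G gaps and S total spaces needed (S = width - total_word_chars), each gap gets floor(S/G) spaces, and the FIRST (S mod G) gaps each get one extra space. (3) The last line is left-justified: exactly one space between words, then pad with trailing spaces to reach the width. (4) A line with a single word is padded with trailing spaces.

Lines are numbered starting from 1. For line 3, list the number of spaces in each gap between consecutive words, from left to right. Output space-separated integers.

Line 1: ['elephant'] (min_width=8, slack=3)
Line 2: ['coffee', 'read'] (min_width=11, slack=0)
Line 3: ['light', 'you'] (min_width=9, slack=2)
Line 4: ['pencil'] (min_width=6, slack=5)
Line 5: ['electric'] (min_width=8, slack=3)
Line 6: ['plane'] (min_width=5, slack=6)
Line 7: ['language'] (min_width=8, slack=3)
Line 8: ['version'] (min_width=7, slack=4)
Line 9: ['pepper'] (min_width=6, slack=5)
Line 10: ['tired'] (min_width=5, slack=6)
Line 11: ['computer'] (min_width=8, slack=3)

Answer: 3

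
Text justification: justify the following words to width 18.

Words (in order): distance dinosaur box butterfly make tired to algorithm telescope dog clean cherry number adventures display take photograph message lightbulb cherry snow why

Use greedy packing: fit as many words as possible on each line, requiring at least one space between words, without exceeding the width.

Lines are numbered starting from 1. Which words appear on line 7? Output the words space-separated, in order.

Answer: display take

Derivation:
Line 1: ['distance', 'dinosaur'] (min_width=17, slack=1)
Line 2: ['box', 'butterfly', 'make'] (min_width=18, slack=0)
Line 3: ['tired', 'to', 'algorithm'] (min_width=18, slack=0)
Line 4: ['telescope', 'dog'] (min_width=13, slack=5)
Line 5: ['clean', 'cherry'] (min_width=12, slack=6)
Line 6: ['number', 'adventures'] (min_width=17, slack=1)
Line 7: ['display', 'take'] (min_width=12, slack=6)
Line 8: ['photograph', 'message'] (min_width=18, slack=0)
Line 9: ['lightbulb', 'cherry'] (min_width=16, slack=2)
Line 10: ['snow', 'why'] (min_width=8, slack=10)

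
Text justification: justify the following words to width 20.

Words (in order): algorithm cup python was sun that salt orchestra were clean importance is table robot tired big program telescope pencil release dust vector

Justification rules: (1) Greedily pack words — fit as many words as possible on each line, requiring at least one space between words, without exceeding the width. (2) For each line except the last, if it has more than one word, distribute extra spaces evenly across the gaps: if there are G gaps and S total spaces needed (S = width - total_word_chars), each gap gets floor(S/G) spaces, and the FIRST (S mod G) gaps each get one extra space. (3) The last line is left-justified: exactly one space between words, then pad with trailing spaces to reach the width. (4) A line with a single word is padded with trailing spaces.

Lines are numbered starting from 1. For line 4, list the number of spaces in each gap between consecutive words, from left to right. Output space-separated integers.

Answer: 2 1

Derivation:
Line 1: ['algorithm', 'cup', 'python'] (min_width=20, slack=0)
Line 2: ['was', 'sun', 'that', 'salt'] (min_width=17, slack=3)
Line 3: ['orchestra', 'were', 'clean'] (min_width=20, slack=0)
Line 4: ['importance', 'is', 'table'] (min_width=19, slack=1)
Line 5: ['robot', 'tired', 'big'] (min_width=15, slack=5)
Line 6: ['program', 'telescope'] (min_width=17, slack=3)
Line 7: ['pencil', 'release', 'dust'] (min_width=19, slack=1)
Line 8: ['vector'] (min_width=6, slack=14)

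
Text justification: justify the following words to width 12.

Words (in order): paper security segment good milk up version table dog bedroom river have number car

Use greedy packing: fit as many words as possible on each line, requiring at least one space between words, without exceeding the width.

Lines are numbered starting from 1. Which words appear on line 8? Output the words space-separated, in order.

Line 1: ['paper'] (min_width=5, slack=7)
Line 2: ['security'] (min_width=8, slack=4)
Line 3: ['segment', 'good'] (min_width=12, slack=0)
Line 4: ['milk', 'up'] (min_width=7, slack=5)
Line 5: ['version'] (min_width=7, slack=5)
Line 6: ['table', 'dog'] (min_width=9, slack=3)
Line 7: ['bedroom'] (min_width=7, slack=5)
Line 8: ['river', 'have'] (min_width=10, slack=2)
Line 9: ['number', 'car'] (min_width=10, slack=2)

Answer: river have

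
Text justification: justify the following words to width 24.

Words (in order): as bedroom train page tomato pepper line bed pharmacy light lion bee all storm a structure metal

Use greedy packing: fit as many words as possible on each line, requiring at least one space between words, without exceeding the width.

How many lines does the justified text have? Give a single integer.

Line 1: ['as', 'bedroom', 'train', 'page'] (min_width=21, slack=3)
Line 2: ['tomato', 'pepper', 'line', 'bed'] (min_width=22, slack=2)
Line 3: ['pharmacy', 'light', 'lion', 'bee'] (min_width=23, slack=1)
Line 4: ['all', 'storm', 'a', 'structure'] (min_width=21, slack=3)
Line 5: ['metal'] (min_width=5, slack=19)
Total lines: 5

Answer: 5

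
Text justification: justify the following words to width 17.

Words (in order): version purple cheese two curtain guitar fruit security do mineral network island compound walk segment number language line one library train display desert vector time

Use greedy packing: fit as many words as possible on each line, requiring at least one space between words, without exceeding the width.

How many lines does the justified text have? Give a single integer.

Answer: 12

Derivation:
Line 1: ['version', 'purple'] (min_width=14, slack=3)
Line 2: ['cheese', 'two'] (min_width=10, slack=7)
Line 3: ['curtain', 'guitar'] (min_width=14, slack=3)
Line 4: ['fruit', 'security', 'do'] (min_width=17, slack=0)
Line 5: ['mineral', 'network'] (min_width=15, slack=2)
Line 6: ['island', 'compound'] (min_width=15, slack=2)
Line 7: ['walk', 'segment'] (min_width=12, slack=5)
Line 8: ['number', 'language'] (min_width=15, slack=2)
Line 9: ['line', 'one', 'library'] (min_width=16, slack=1)
Line 10: ['train', 'display'] (min_width=13, slack=4)
Line 11: ['desert', 'vector'] (min_width=13, slack=4)
Line 12: ['time'] (min_width=4, slack=13)
Total lines: 12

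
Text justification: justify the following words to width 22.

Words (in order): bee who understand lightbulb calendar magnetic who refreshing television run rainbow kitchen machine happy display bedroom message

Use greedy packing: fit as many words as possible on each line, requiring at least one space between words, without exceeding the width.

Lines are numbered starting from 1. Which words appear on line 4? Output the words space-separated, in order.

Line 1: ['bee', 'who', 'understand'] (min_width=18, slack=4)
Line 2: ['lightbulb', 'calendar'] (min_width=18, slack=4)
Line 3: ['magnetic', 'who'] (min_width=12, slack=10)
Line 4: ['refreshing', 'television'] (min_width=21, slack=1)
Line 5: ['run', 'rainbow', 'kitchen'] (min_width=19, slack=3)
Line 6: ['machine', 'happy', 'display'] (min_width=21, slack=1)
Line 7: ['bedroom', 'message'] (min_width=15, slack=7)

Answer: refreshing television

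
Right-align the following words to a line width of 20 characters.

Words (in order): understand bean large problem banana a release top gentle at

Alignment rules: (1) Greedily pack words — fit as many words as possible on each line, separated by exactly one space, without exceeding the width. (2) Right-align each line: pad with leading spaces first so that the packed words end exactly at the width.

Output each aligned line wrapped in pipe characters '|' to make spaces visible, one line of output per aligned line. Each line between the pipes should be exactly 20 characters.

Answer: |     understand bean|
|large problem banana|
|a release top gentle|
|                  at|

Derivation:
Line 1: ['understand', 'bean'] (min_width=15, slack=5)
Line 2: ['large', 'problem', 'banana'] (min_width=20, slack=0)
Line 3: ['a', 'release', 'top', 'gentle'] (min_width=20, slack=0)
Line 4: ['at'] (min_width=2, slack=18)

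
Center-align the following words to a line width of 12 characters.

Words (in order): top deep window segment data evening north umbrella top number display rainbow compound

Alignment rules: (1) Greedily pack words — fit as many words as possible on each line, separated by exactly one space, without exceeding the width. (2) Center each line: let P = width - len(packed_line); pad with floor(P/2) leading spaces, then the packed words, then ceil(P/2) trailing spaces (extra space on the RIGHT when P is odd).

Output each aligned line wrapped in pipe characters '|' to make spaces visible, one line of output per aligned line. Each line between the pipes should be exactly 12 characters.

Answer: |  top deep  |
|   window   |
|segment data|
|  evening   |
|   north    |
|umbrella top|
|   number   |
|  display   |
|  rainbow   |
|  compound  |

Derivation:
Line 1: ['top', 'deep'] (min_width=8, slack=4)
Line 2: ['window'] (min_width=6, slack=6)
Line 3: ['segment', 'data'] (min_width=12, slack=0)
Line 4: ['evening'] (min_width=7, slack=5)
Line 5: ['north'] (min_width=5, slack=7)
Line 6: ['umbrella', 'top'] (min_width=12, slack=0)
Line 7: ['number'] (min_width=6, slack=6)
Line 8: ['display'] (min_width=7, slack=5)
Line 9: ['rainbow'] (min_width=7, slack=5)
Line 10: ['compound'] (min_width=8, slack=4)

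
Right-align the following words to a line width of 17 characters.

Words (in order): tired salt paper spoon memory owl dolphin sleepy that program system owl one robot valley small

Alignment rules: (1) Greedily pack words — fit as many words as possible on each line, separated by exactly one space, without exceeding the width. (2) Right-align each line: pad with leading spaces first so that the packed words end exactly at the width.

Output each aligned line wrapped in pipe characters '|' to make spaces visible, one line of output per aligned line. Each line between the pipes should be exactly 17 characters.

Answer: | tired salt paper|
| spoon memory owl|
|   dolphin sleepy|
|     that program|
|   system owl one|
|     robot valley|
|            small|

Derivation:
Line 1: ['tired', 'salt', 'paper'] (min_width=16, slack=1)
Line 2: ['spoon', 'memory', 'owl'] (min_width=16, slack=1)
Line 3: ['dolphin', 'sleepy'] (min_width=14, slack=3)
Line 4: ['that', 'program'] (min_width=12, slack=5)
Line 5: ['system', 'owl', 'one'] (min_width=14, slack=3)
Line 6: ['robot', 'valley'] (min_width=12, slack=5)
Line 7: ['small'] (min_width=5, slack=12)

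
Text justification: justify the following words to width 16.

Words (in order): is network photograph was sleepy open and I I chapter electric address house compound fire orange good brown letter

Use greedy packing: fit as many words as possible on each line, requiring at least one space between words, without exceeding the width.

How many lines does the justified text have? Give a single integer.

Answer: 8

Derivation:
Line 1: ['is', 'network'] (min_width=10, slack=6)
Line 2: ['photograph', 'was'] (min_width=14, slack=2)
Line 3: ['sleepy', 'open', 'and'] (min_width=15, slack=1)
Line 4: ['I', 'I', 'chapter'] (min_width=11, slack=5)
Line 5: ['electric', 'address'] (min_width=16, slack=0)
Line 6: ['house', 'compound'] (min_width=14, slack=2)
Line 7: ['fire', 'orange', 'good'] (min_width=16, slack=0)
Line 8: ['brown', 'letter'] (min_width=12, slack=4)
Total lines: 8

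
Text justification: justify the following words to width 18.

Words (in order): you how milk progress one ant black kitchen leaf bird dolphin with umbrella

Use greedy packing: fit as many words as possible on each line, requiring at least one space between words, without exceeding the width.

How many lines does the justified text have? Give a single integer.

Answer: 5

Derivation:
Line 1: ['you', 'how', 'milk'] (min_width=12, slack=6)
Line 2: ['progress', 'one', 'ant'] (min_width=16, slack=2)
Line 3: ['black', 'kitchen', 'leaf'] (min_width=18, slack=0)
Line 4: ['bird', 'dolphin', 'with'] (min_width=17, slack=1)
Line 5: ['umbrella'] (min_width=8, slack=10)
Total lines: 5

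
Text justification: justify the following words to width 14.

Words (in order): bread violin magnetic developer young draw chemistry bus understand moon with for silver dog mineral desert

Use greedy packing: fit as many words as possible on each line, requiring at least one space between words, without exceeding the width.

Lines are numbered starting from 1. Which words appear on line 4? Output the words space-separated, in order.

Answer: young draw

Derivation:
Line 1: ['bread', 'violin'] (min_width=12, slack=2)
Line 2: ['magnetic'] (min_width=8, slack=6)
Line 3: ['developer'] (min_width=9, slack=5)
Line 4: ['young', 'draw'] (min_width=10, slack=4)
Line 5: ['chemistry', 'bus'] (min_width=13, slack=1)
Line 6: ['understand'] (min_width=10, slack=4)
Line 7: ['moon', 'with', 'for'] (min_width=13, slack=1)
Line 8: ['silver', 'dog'] (min_width=10, slack=4)
Line 9: ['mineral', 'desert'] (min_width=14, slack=0)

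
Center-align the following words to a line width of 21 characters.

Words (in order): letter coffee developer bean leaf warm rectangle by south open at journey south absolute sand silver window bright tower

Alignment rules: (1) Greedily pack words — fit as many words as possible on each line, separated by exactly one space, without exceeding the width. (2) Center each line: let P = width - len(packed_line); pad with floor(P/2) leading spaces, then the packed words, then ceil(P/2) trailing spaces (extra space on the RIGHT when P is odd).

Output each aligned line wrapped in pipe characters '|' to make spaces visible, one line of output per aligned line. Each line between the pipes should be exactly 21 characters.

Line 1: ['letter', 'coffee'] (min_width=13, slack=8)
Line 2: ['developer', 'bean', 'leaf'] (min_width=19, slack=2)
Line 3: ['warm', 'rectangle', 'by'] (min_width=17, slack=4)
Line 4: ['south', 'open', 'at', 'journey'] (min_width=21, slack=0)
Line 5: ['south', 'absolute', 'sand'] (min_width=19, slack=2)
Line 6: ['silver', 'window', 'bright'] (min_width=20, slack=1)
Line 7: ['tower'] (min_width=5, slack=16)

Answer: |    letter coffee    |
| developer bean leaf |
|  warm rectangle by  |
|south open at journey|
| south absolute sand |
|silver window bright |
|        tower        |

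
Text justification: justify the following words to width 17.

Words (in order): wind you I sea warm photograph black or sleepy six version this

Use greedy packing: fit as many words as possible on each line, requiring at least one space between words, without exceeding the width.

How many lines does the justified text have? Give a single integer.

Answer: 4

Derivation:
Line 1: ['wind', 'you', 'I', 'sea'] (min_width=14, slack=3)
Line 2: ['warm', 'photograph'] (min_width=15, slack=2)
Line 3: ['black', 'or', 'sleepy'] (min_width=15, slack=2)
Line 4: ['six', 'version', 'this'] (min_width=16, slack=1)
Total lines: 4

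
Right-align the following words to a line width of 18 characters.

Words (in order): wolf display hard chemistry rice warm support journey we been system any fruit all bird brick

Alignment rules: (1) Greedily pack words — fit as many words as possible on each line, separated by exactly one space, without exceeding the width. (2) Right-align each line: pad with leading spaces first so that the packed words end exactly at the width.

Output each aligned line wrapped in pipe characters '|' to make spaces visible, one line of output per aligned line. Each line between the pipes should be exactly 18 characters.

Line 1: ['wolf', 'display', 'hard'] (min_width=17, slack=1)
Line 2: ['chemistry', 'rice'] (min_width=14, slack=4)
Line 3: ['warm', 'support'] (min_width=12, slack=6)
Line 4: ['journey', 'we', 'been'] (min_width=15, slack=3)
Line 5: ['system', 'any', 'fruit'] (min_width=16, slack=2)
Line 6: ['all', 'bird', 'brick'] (min_width=14, slack=4)

Answer: | wolf display hard|
|    chemistry rice|
|      warm support|
|   journey we been|
|  system any fruit|
|    all bird brick|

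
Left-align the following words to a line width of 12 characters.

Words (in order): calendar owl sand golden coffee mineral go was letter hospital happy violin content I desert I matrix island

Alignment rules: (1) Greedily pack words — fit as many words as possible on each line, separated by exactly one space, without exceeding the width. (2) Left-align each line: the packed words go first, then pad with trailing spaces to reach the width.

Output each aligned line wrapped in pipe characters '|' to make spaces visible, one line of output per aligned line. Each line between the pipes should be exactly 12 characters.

Line 1: ['calendar', 'owl'] (min_width=12, slack=0)
Line 2: ['sand', 'golden'] (min_width=11, slack=1)
Line 3: ['coffee'] (min_width=6, slack=6)
Line 4: ['mineral', 'go'] (min_width=10, slack=2)
Line 5: ['was', 'letter'] (min_width=10, slack=2)
Line 6: ['hospital'] (min_width=8, slack=4)
Line 7: ['happy', 'violin'] (min_width=12, slack=0)
Line 8: ['content', 'I'] (min_width=9, slack=3)
Line 9: ['desert', 'I'] (min_width=8, slack=4)
Line 10: ['matrix'] (min_width=6, slack=6)
Line 11: ['island'] (min_width=6, slack=6)

Answer: |calendar owl|
|sand golden |
|coffee      |
|mineral go  |
|was letter  |
|hospital    |
|happy violin|
|content I   |
|desert I    |
|matrix      |
|island      |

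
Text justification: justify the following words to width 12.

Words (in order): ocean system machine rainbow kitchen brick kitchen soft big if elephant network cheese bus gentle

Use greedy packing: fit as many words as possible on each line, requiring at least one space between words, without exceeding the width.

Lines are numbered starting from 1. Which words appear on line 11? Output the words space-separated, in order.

Answer: gentle

Derivation:
Line 1: ['ocean', 'system'] (min_width=12, slack=0)
Line 2: ['machine'] (min_width=7, slack=5)
Line 3: ['rainbow'] (min_width=7, slack=5)
Line 4: ['kitchen'] (min_width=7, slack=5)
Line 5: ['brick'] (min_width=5, slack=7)
Line 6: ['kitchen', 'soft'] (min_width=12, slack=0)
Line 7: ['big', 'if'] (min_width=6, slack=6)
Line 8: ['elephant'] (min_width=8, slack=4)
Line 9: ['network'] (min_width=7, slack=5)
Line 10: ['cheese', 'bus'] (min_width=10, slack=2)
Line 11: ['gentle'] (min_width=6, slack=6)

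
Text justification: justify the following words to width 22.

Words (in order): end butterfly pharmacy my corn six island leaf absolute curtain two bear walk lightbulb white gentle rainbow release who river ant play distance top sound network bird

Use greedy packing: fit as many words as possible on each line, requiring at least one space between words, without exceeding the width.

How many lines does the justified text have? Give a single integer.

Answer: 9

Derivation:
Line 1: ['end', 'butterfly', 'pharmacy'] (min_width=22, slack=0)
Line 2: ['my', 'corn', 'six', 'island'] (min_width=18, slack=4)
Line 3: ['leaf', 'absolute', 'curtain'] (min_width=21, slack=1)
Line 4: ['two', 'bear', 'walk'] (min_width=13, slack=9)
Line 5: ['lightbulb', 'white', 'gentle'] (min_width=22, slack=0)
Line 6: ['rainbow', 'release', 'who'] (min_width=19, slack=3)
Line 7: ['river', 'ant', 'play'] (min_width=14, slack=8)
Line 8: ['distance', 'top', 'sound'] (min_width=18, slack=4)
Line 9: ['network', 'bird'] (min_width=12, slack=10)
Total lines: 9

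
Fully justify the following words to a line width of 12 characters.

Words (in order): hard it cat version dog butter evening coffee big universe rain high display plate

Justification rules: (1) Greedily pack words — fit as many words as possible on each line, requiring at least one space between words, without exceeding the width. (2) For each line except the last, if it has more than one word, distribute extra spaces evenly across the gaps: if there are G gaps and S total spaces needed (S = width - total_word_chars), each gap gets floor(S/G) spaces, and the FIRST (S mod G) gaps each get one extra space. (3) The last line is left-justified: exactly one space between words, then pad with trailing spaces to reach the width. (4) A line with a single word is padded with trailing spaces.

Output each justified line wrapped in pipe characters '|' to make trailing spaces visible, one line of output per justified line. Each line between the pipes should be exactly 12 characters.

Answer: |hard  it cat|
|version  dog|
|butter      |
|evening     |
|coffee   big|
|universe    |
|rain    high|
|display     |
|plate       |

Derivation:
Line 1: ['hard', 'it', 'cat'] (min_width=11, slack=1)
Line 2: ['version', 'dog'] (min_width=11, slack=1)
Line 3: ['butter'] (min_width=6, slack=6)
Line 4: ['evening'] (min_width=7, slack=5)
Line 5: ['coffee', 'big'] (min_width=10, slack=2)
Line 6: ['universe'] (min_width=8, slack=4)
Line 7: ['rain', 'high'] (min_width=9, slack=3)
Line 8: ['display'] (min_width=7, slack=5)
Line 9: ['plate'] (min_width=5, slack=7)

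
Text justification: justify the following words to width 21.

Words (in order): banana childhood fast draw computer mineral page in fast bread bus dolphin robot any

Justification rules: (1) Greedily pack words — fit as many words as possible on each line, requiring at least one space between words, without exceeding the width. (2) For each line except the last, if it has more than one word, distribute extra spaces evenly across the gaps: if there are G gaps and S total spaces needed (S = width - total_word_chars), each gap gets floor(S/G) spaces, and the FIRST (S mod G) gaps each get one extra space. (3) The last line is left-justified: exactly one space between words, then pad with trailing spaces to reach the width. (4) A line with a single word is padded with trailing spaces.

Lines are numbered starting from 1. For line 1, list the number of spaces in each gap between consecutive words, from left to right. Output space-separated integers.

Answer: 1 1

Derivation:
Line 1: ['banana', 'childhood', 'fast'] (min_width=21, slack=0)
Line 2: ['draw', 'computer', 'mineral'] (min_width=21, slack=0)
Line 3: ['page', 'in', 'fast', 'bread'] (min_width=18, slack=3)
Line 4: ['bus', 'dolphin', 'robot', 'any'] (min_width=21, slack=0)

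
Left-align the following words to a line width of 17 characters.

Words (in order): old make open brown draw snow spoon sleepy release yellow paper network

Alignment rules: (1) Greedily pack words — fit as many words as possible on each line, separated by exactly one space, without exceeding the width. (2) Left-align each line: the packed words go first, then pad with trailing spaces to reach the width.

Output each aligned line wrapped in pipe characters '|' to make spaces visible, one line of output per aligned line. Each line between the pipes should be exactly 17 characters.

Answer: |old make open    |
|brown draw snow  |
|spoon sleepy     |
|release yellow   |
|paper network    |

Derivation:
Line 1: ['old', 'make', 'open'] (min_width=13, slack=4)
Line 2: ['brown', 'draw', 'snow'] (min_width=15, slack=2)
Line 3: ['spoon', 'sleepy'] (min_width=12, slack=5)
Line 4: ['release', 'yellow'] (min_width=14, slack=3)
Line 5: ['paper', 'network'] (min_width=13, slack=4)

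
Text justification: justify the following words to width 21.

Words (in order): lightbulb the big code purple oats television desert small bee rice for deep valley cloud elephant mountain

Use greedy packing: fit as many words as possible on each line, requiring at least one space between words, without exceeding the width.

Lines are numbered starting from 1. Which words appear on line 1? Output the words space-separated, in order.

Answer: lightbulb the big

Derivation:
Line 1: ['lightbulb', 'the', 'big'] (min_width=17, slack=4)
Line 2: ['code', 'purple', 'oats'] (min_width=16, slack=5)
Line 3: ['television', 'desert'] (min_width=17, slack=4)
Line 4: ['small', 'bee', 'rice', 'for'] (min_width=18, slack=3)
Line 5: ['deep', 'valley', 'cloud'] (min_width=17, slack=4)
Line 6: ['elephant', 'mountain'] (min_width=17, slack=4)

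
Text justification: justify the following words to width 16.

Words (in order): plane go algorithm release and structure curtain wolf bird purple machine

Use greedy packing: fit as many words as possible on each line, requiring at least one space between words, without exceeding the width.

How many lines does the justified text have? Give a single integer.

Answer: 7

Derivation:
Line 1: ['plane', 'go'] (min_width=8, slack=8)
Line 2: ['algorithm'] (min_width=9, slack=7)
Line 3: ['release', 'and'] (min_width=11, slack=5)
Line 4: ['structure'] (min_width=9, slack=7)
Line 5: ['curtain', 'wolf'] (min_width=12, slack=4)
Line 6: ['bird', 'purple'] (min_width=11, slack=5)
Line 7: ['machine'] (min_width=7, slack=9)
Total lines: 7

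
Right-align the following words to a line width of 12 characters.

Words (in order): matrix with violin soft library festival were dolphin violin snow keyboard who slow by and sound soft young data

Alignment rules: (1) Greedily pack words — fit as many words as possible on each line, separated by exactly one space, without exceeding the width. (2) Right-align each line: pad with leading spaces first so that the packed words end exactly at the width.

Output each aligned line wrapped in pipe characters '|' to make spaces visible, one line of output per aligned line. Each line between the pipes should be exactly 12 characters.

Line 1: ['matrix', 'with'] (min_width=11, slack=1)
Line 2: ['violin', 'soft'] (min_width=11, slack=1)
Line 3: ['library'] (min_width=7, slack=5)
Line 4: ['festival'] (min_width=8, slack=4)
Line 5: ['were', 'dolphin'] (min_width=12, slack=0)
Line 6: ['violin', 'snow'] (min_width=11, slack=1)
Line 7: ['keyboard', 'who'] (min_width=12, slack=0)
Line 8: ['slow', 'by', 'and'] (min_width=11, slack=1)
Line 9: ['sound', 'soft'] (min_width=10, slack=2)
Line 10: ['young', 'data'] (min_width=10, slack=2)

Answer: | matrix with|
| violin soft|
|     library|
|    festival|
|were dolphin|
| violin snow|
|keyboard who|
| slow by and|
|  sound soft|
|  young data|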